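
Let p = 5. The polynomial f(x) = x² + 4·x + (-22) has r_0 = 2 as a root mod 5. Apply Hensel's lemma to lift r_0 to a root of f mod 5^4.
r_3 = 297 (mod 625)

Hensel: r_{i+1} = r_i − f(r_i)·(f′(r_i))^{-1} mod 5^{i+2}, f′(x) = 2x + 4. Iterate:
  r_0 = 2 (mod 5)
  r_1 = 22 (mod 25)
  r_2 = 47 (mod 125)
  r_3 = 297 (mod 625)
Final: r = 297 satisfies f(r) ≡ 0 mod 5^4.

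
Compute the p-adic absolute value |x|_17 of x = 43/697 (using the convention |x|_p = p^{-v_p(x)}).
|43/697|_17 = 17

Step 1 — compute v_17(x) by factoring powers of 17 out of the numerator and denominator: v_17(43/697) = -1. Step 2 — apply |x|_p = p^{-v_p(x)} = 17^{1} = 17.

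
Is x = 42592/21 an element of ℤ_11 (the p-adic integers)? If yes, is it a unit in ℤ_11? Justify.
x ∈ ℤ_11 but not a unit; v_11(x) = 3 > 0

ℤ_11 = {x ∈ ℚ_11 : v_11(x) ≥ 0} and ℤ_11^× = {x ∈ ℤ_11 : v_11(x) = 0}. Here v_11(42592/21) = v_11(num) − v_11(den) = 3; compare against these criteria.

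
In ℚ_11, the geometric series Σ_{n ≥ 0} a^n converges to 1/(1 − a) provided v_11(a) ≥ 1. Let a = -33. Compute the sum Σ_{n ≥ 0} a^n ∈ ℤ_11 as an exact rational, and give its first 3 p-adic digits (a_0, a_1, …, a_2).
Σ a^n = 1/(1 − a) = 1/34;  first 3 digits = (1, 8, 8)

v_11(a) = 1 ≥ 1, so the series converges in ℤ_11 to 1/(1 − a) = 1/(1 − (-33)) = 1/34. Expand this rational in ℤ_11: compute digits iteratively via d_i = x_i mod 11, x_{i+1} = (x_i − d_i)/11. The first 3 digits are (1, 8, 8).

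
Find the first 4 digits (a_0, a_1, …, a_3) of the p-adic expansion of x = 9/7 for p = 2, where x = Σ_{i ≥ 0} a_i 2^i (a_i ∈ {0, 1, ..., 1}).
(a_0, …, a_3) = (1, 1, 1, 1)

v_2(9/7) = 0 (numerator and denominator both coprime to 2), so x ∈ ℤ_2^×. Compute digits iteratively via a_i = x_i mod 2, x_{i+1} = (x_i − a_i)/2, with x_0 = x:
  x_0 = 9/7;  a_0 = 1;  x_1 = (x_0 − 1)/2 = 1/7
  x_1 = 1/7;  a_1 = 1;  x_2 = (x_1 − 1)/2 = -3/7
  x_2 = -3/7;  a_2 = 1;  x_3 = (x_2 − 1)/2 = -5/7
  x_3 = -5/7;  a_3 = 1;  x_4 = (x_3 − 1)/2 = -6/7
Digits: (1, 1, 1, 1).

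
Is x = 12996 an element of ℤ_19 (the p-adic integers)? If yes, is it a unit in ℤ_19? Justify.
x ∈ ℤ_19 but not a unit; v_19(x) = 2 > 0

ℤ_19 = {x ∈ ℚ_19 : v_19(x) ≥ 0} and ℤ_19^× = {x ∈ ℤ_19 : v_19(x) = 0}. Here v_19(12996) = v_19(num) − v_19(den) = 2; compare against these criteria.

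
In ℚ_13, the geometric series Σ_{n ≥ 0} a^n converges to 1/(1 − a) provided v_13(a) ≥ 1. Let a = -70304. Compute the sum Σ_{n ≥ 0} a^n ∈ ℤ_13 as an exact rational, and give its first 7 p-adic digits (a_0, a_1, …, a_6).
Σ a^n = 1/(1 − a) = 1/70305;  first 7 digits = (1, 0, 0, 7, 10, 12, 9)

v_13(a) = 3 ≥ 1, so the series converges in ℤ_13 to 1/(1 − a) = 1/(1 − (-70304)) = 1/70305. Expand this rational in ℤ_13: compute digits iteratively via d_i = x_i mod 13, x_{i+1} = (x_i − d_i)/13. The first 7 digits are (1, 0, 0, 7, 10, 12, 9).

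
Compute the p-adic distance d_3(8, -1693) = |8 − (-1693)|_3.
d_3(8, -1693) = 1/243

Step 1 — x − y = 8 − (-1693) = 1701. Step 2 — v_3(1701) = 5 (factor: 1701 = (3^5 · 7); the sign does not affect v_p). Step 3 — |x − y|_3 = 3^{-5} = 1/243.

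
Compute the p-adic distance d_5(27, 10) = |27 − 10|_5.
d_5(27, 10) = 1

Step 1 — x − y = 27 − 10 = 17. Step 2 — v_5(17) = 0 (factor: 17 = (5^0 · 17); the sign does not affect v_p). Step 3 — |x − y|_5 = 5^{0} = 1.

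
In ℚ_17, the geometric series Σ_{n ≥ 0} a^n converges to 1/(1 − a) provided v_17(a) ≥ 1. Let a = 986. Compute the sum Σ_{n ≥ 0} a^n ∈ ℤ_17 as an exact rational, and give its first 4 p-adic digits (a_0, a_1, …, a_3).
Σ a^n = 1/(1 − a) = -1/985;  first 4 digits = (1, 7, 1, 14)

v_17(a) = 1 ≥ 1, so the series converges in ℤ_17 to 1/(1 − a) = 1/(1 − 986) = -1/985. Expand this rational in ℤ_17: compute digits iteratively via d_i = x_i mod 17, x_{i+1} = (x_i − d_i)/17. The first 4 digits are (1, 7, 1, 14).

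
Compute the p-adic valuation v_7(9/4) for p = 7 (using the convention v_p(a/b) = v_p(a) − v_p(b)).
v_7(9/4) = 0

Factor powers of 7 from the numerator and denominator of the reduced fraction: 9 = 7^0 · 9 and 4 = 7^0 · 4. Apply v_p(a/b) = v_p(a) − v_p(b): v_7(9/4) = 0 − 0 = 0.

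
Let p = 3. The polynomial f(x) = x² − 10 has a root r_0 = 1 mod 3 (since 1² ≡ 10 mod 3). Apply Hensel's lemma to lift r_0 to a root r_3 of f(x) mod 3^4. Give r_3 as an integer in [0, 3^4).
r_3 = 46 (mod 81)

Hensel's recurrence: r_{i+1} = r_i − f(r_i)·(f′(r_i))^{-1} mod 3^{i+2}, with f′(x) = 2x. Iterate:
  r_0 = 1 (mod 3)
  r_1 = 1 (mod 9)
  r_2 = 19 (mod 27)
  r_3 = 46 (mod 81)
Final: r_3 = 46, and one checks f(r_3) ≡ 0 mod 3^4.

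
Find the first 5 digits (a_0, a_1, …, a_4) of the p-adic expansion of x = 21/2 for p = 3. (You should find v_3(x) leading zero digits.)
(a_0, …, a_4) = (0, 2, 2, 1, 1)

v_3(21/2) = 1, so a_0 = ... = a_0 = 0. Factor out: x = 3^1 · u with u = 7/2 a unit in ℤ_3. Expand u iteratively via a_{v+i} = u_i mod 3, u_{i+1} = (u_i − a_{v+i})/3:
  u_0 = 7/2;  a_1 = 2;  u_1 = (u_0 − 2)/3 = 1/2
  u_1 = 1/2;  a_2 = 2;  u_2 = (u_1 − 2)/3 = -1/2
  u_2 = -1/2;  a_3 = 1;  u_3 = (u_2 − 1)/3 = -1/2
  u_3 = -1/2;  a_4 = 1;  u_4 = (u_3 − 1)/3 = -1/2
Digits: (0, 2, 2, 1, 1).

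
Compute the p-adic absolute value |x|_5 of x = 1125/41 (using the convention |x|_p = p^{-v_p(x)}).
|1125/41|_5 = 1/125

Step 1 — compute v_5(x) by factoring powers of 5 out of the numerator and denominator: v_5(1125/41) = 3. Step 2 — apply |x|_p = p^{-v_p(x)} = 5^{-3} = 1/125.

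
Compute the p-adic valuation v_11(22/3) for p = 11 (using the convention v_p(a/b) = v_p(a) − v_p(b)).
v_11(22/3) = 1

Factor powers of 11 from the numerator and denominator of the reduced fraction: 22 = 11^1 · 2 and 3 = 11^0 · 3. Apply v_p(a/b) = v_p(a) − v_p(b): v_11(22/3) = 1 − 0 = 1.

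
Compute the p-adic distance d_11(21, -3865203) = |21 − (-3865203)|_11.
d_11(21, -3865203) = 1/161051

Step 1 — x − y = 21 − (-3865203) = 3865224. Step 2 — v_11(3865224) = 5 (factor: 3865224 = (11^5 · 24); the sign does not affect v_p). Step 3 — |x − y|_11 = 11^{-5} = 1/161051.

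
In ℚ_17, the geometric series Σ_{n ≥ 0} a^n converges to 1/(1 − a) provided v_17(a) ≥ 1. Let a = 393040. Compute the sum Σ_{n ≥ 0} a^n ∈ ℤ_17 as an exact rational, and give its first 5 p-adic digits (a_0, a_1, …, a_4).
Σ a^n = 1/(1 − a) = -1/393039;  first 5 digits = (1, 0, 0, 12, 4)

v_17(a) = 3 ≥ 1, so the series converges in ℤ_17 to 1/(1 − a) = 1/(1 − 393040) = -1/393039. Expand this rational in ℤ_17: compute digits iteratively via d_i = x_i mod 17, x_{i+1} = (x_i − d_i)/17. The first 5 digits are (1, 0, 0, 12, 4).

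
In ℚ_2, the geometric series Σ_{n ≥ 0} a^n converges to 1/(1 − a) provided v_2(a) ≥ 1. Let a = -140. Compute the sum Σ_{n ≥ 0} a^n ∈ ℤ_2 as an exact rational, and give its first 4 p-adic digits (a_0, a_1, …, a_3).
Σ a^n = 1/(1 − a) = 1/141;  first 4 digits = (1, 0, 1, 0)

v_2(a) = 2 ≥ 1, so the series converges in ℤ_2 to 1/(1 − a) = 1/(1 − (-140)) = 1/141. Expand this rational in ℤ_2: compute digits iteratively via d_i = x_i mod 2, x_{i+1} = (x_i − d_i)/2. The first 4 digits are (1, 0, 1, 0).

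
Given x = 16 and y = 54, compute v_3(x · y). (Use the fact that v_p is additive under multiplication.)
v_3(864) = 3

v_p(x) = 0 (factor: 16 = 3^0 · 16); v_p(y) = 3 (factor: 54 = 3^3 · 2). Additivity: v_p(xy) = v_p(x) + v_p(y) = 0 + 3 = 3. (Direct check: xy = 864 = 3^3 · (32).)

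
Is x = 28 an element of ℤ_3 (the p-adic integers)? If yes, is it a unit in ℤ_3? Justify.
x ∈ ℤ_3^× (unit); v_3(x) = 0

ℤ_3 = {x ∈ ℚ_3 : v_3(x) ≥ 0} and ℤ_3^× = {x ∈ ℤ_3 : v_3(x) = 0}. Here v_3(28) = v_3(num) − v_3(den) = 0; compare against these criteria.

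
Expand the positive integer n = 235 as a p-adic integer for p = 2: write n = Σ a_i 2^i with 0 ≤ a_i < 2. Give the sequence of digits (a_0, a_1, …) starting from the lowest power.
(a_0, a_1, …) = (1, 1, 0, 1, 0, 1, 1, 1)

Repeated division by 2 gives the digits low-to-high: 235 = 1 + 1·2^1 + 1·2^3 + 1·2^5 + 1·2^6 + 1·2^7. Digit sequence: (1, 1, 0, 1, 0, 1, 1, 1).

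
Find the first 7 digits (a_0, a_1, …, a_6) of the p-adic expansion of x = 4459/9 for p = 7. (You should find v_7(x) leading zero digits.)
(a_0, …, a_6) = (0, 0, 0, 3, 6, 3, 1)

v_7(4459/9) = 3, so a_0 = ... = a_2 = 0. Factor out: x = 7^3 · u with u = 13/9 a unit in ℤ_7. Expand u iteratively via a_{v+i} = u_i mod 7, u_{i+1} = (u_i − a_{v+i})/7:
  u_0 = 13/9;  a_3 = 3;  u_1 = (u_0 − 3)/7 = -2/9
  u_1 = -2/9;  a_4 = 6;  u_2 = (u_1 − 6)/7 = -8/9
  u_2 = -8/9;  a_5 = 3;  u_3 = (u_2 − 3)/7 = -5/9
  u_3 = -5/9;  a_6 = 1;  u_4 = (u_3 − 1)/7 = -2/9
Digits: (0, 0, 0, 3, 6, 3, 1).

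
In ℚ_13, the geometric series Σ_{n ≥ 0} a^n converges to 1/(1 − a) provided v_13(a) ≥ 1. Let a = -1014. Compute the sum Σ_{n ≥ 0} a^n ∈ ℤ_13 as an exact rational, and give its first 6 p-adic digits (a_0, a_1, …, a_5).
Σ a^n = 1/(1 − a) = 1/1015;  first 6 digits = (1, 0, 7, 12, 9, 2)

v_13(a) = 2 ≥ 1, so the series converges in ℤ_13 to 1/(1 − a) = 1/(1 − (-1014)) = 1/1015. Expand this rational in ℤ_13: compute digits iteratively via d_i = x_i mod 13, x_{i+1} = (x_i − d_i)/13. The first 6 digits are (1, 0, 7, 12, 9, 2).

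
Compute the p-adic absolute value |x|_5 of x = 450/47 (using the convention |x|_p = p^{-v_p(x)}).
|450/47|_5 = 1/25

Step 1 — compute v_5(x) by factoring powers of 5 out of the numerator and denominator: v_5(450/47) = 2. Step 2 — apply |x|_p = p^{-v_p(x)} = 5^{-2} = 1/25.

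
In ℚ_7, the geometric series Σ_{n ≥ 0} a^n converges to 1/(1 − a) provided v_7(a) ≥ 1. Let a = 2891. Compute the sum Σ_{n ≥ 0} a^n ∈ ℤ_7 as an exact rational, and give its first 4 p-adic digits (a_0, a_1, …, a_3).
Σ a^n = 1/(1 − a) = -1/2890;  first 4 digits = (1, 0, 3, 1)

v_7(a) = 2 ≥ 1, so the series converges in ℤ_7 to 1/(1 − a) = 1/(1 − 2891) = -1/2890. Expand this rational in ℤ_7: compute digits iteratively via d_i = x_i mod 7, x_{i+1} = (x_i − d_i)/7. The first 4 digits are (1, 0, 3, 1).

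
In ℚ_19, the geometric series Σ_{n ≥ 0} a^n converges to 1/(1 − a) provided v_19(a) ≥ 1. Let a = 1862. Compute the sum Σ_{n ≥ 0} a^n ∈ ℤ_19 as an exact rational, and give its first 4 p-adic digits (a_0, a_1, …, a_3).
Σ a^n = 1/(1 − a) = -1/1861;  first 4 digits = (1, 3, 14, 0)

v_19(a) = 1 ≥ 1, so the series converges in ℤ_19 to 1/(1 − a) = 1/(1 − 1862) = -1/1861. Expand this rational in ℤ_19: compute digits iteratively via d_i = x_i mod 19, x_{i+1} = (x_i − d_i)/19. The first 4 digits are (1, 3, 14, 0).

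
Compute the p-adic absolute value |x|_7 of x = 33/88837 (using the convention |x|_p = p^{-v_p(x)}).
|33/88837|_7 = 2401

Step 1 — compute v_7(x) by factoring powers of 7 out of the numerator and denominator: v_7(33/88837) = -4. Step 2 — apply |x|_p = p^{-v_p(x)} = 7^{4} = 2401.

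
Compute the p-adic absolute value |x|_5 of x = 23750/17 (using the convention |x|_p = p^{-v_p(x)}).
|23750/17|_5 = 1/625

Step 1 — compute v_5(x) by factoring powers of 5 out of the numerator and denominator: v_5(23750/17) = 4. Step 2 — apply |x|_p = p^{-v_p(x)} = 5^{-4} = 1/625.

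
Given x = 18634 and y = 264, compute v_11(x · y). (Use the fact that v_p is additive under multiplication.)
v_11(4919376) = 4

v_p(x) = 3 (factor: 18634 = 11^3 · 14); v_p(y) = 1 (factor: 264 = 11^1 · 24). Additivity: v_p(xy) = v_p(x) + v_p(y) = 3 + 1 = 4. (Direct check: xy = 4919376 = 11^4 · (336).)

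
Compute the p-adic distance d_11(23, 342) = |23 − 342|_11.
d_11(23, 342) = 1/11

Step 1 — x − y = 23 − 342 = -319. Step 2 — v_11(-319) = 1 (factor: -319 = −(11^1 · 29); the sign does not affect v_p). Step 3 — |x − y|_11 = 11^{-1} = 1/11.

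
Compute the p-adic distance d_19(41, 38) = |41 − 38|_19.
d_19(41, 38) = 1

Step 1 — x − y = 41 − 38 = 3. Step 2 — v_19(3) = 0 (factor: 3 = (19^0 · 3); the sign does not affect v_p). Step 3 — |x − y|_19 = 19^{0} = 1.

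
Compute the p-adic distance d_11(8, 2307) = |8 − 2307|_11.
d_11(8, 2307) = 1/121

Step 1 — x − y = 8 − 2307 = -2299. Step 2 — v_11(-2299) = 2 (factor: -2299 = −(11^2 · 19); the sign does not affect v_p). Step 3 — |x − y|_11 = 11^{-2} = 1/121.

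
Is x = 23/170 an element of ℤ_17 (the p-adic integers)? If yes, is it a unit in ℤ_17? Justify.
x ∉ ℤ_17 (v_17(x) = -1 < 0)

ℤ_17 = {x ∈ ℚ_17 : v_17(x) ≥ 0} and ℤ_17^× = {x ∈ ℤ_17 : v_17(x) = 0}. Here v_17(23/170) = v_17(num) − v_17(den) = -1; compare against these criteria.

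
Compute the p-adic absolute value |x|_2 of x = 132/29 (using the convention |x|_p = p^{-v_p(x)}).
|132/29|_2 = 1/4

Step 1 — compute v_2(x) by factoring powers of 2 out of the numerator and denominator: v_2(132/29) = 2. Step 2 — apply |x|_p = p^{-v_p(x)} = 2^{-2} = 1/4.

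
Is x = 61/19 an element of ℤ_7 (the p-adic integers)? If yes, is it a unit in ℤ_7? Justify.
x ∈ ℤ_7^× (unit); v_7(x) = 0

ℤ_7 = {x ∈ ℚ_7 : v_7(x) ≥ 0} and ℤ_7^× = {x ∈ ℤ_7 : v_7(x) = 0}. Here v_7(61/19) = v_7(num) − v_7(den) = 0; compare against these criteria.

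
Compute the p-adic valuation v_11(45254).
v_11(45254) = 3

v_11(n) is the largest exponent k such that 11^k divides n. Factor out: 45254 = 11^3 · 34. (Sign doesn't affect v_p.) So v_11(45254) = 3.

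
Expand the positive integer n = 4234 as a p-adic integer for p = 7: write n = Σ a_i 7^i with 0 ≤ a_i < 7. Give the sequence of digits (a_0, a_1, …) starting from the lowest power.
(a_0, a_1, …) = (6, 2, 2, 5, 1)

Repeated division by 7 gives the digits low-to-high: 4234 = 6 + 2·7^1 + 2·7^2 + 5·7^3 + 1·7^4. Digit sequence: (6, 2, 2, 5, 1).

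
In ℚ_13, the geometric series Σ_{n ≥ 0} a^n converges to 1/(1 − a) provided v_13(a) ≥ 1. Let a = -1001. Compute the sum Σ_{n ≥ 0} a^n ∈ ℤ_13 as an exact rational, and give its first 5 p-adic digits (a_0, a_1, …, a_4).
Σ a^n = 1/(1 − a) = 1/1002;  first 5 digits = (1, 1, 8, 1, 5)

v_13(a) = 1 ≥ 1, so the series converges in ℤ_13 to 1/(1 − a) = 1/(1 − (-1001)) = 1/1002. Expand this rational in ℤ_13: compute digits iteratively via d_i = x_i mod 13, x_{i+1} = (x_i − d_i)/13. The first 5 digits are (1, 1, 8, 1, 5).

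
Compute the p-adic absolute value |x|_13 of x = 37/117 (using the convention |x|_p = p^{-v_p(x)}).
|37/117|_13 = 13

Step 1 — compute v_13(x) by factoring powers of 13 out of the numerator and denominator: v_13(37/117) = -1. Step 2 — apply |x|_p = p^{-v_p(x)} = 13^{1} = 13.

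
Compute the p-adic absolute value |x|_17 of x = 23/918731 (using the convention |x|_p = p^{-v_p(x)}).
|23/918731|_17 = 83521

Step 1 — compute v_17(x) by factoring powers of 17 out of the numerator and denominator: v_17(23/918731) = -4. Step 2 — apply |x|_p = p^{-v_p(x)} = 17^{4} = 83521.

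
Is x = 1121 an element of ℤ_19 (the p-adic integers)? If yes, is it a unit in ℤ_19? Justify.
x ∈ ℤ_19 but not a unit; v_19(x) = 1 > 0

ℤ_19 = {x ∈ ℚ_19 : v_19(x) ≥ 0} and ℤ_19^× = {x ∈ ℤ_19 : v_19(x) = 0}. Here v_19(1121) = v_19(num) − v_19(den) = 1; compare against these criteria.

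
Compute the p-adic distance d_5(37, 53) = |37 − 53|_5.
d_5(37, 53) = 1

Step 1 — x − y = 37 − 53 = -16. Step 2 — v_5(-16) = 0 (factor: -16 = −(5^0 · 16); the sign does not affect v_p). Step 3 — |x − y|_5 = 5^{0} = 1.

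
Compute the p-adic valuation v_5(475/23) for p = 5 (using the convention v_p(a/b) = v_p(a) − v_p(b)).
v_5(475/23) = 2

Factor powers of 5 from the numerator and denominator of the reduced fraction: 475 = 5^2 · 19 and 23 = 5^0 · 23. Apply v_p(a/b) = v_p(a) − v_p(b): v_5(475/23) = 2 − 0 = 2.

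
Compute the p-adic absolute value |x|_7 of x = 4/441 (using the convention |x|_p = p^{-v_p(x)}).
|4/441|_7 = 49

Step 1 — compute v_7(x) by factoring powers of 7 out of the numerator and denominator: v_7(4/441) = -2. Step 2 — apply |x|_p = p^{-v_p(x)} = 7^{2} = 49.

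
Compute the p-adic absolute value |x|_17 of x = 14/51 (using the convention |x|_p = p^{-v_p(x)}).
|14/51|_17 = 17

Step 1 — compute v_17(x) by factoring powers of 17 out of the numerator and denominator: v_17(14/51) = -1. Step 2 — apply |x|_p = p^{-v_p(x)} = 17^{1} = 17.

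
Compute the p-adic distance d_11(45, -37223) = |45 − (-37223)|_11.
d_11(45, -37223) = 1/1331

Step 1 — x − y = 45 − (-37223) = 37268. Step 2 — v_11(37268) = 3 (factor: 37268 = (11^3 · 28); the sign does not affect v_p). Step 3 — |x − y|_11 = 11^{-3} = 1/1331.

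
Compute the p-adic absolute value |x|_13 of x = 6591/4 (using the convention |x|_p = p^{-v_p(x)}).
|6591/4|_13 = 1/2197

Step 1 — compute v_13(x) by factoring powers of 13 out of the numerator and denominator: v_13(6591/4) = 3. Step 2 — apply |x|_p = p^{-v_p(x)} = 13^{-3} = 1/2197.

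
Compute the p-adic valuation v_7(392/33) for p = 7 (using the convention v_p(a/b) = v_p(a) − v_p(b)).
v_7(392/33) = 2

Factor powers of 7 from the numerator and denominator of the reduced fraction: 392 = 7^2 · 8 and 33 = 7^0 · 33. Apply v_p(a/b) = v_p(a) − v_p(b): v_7(392/33) = 2 − 0 = 2.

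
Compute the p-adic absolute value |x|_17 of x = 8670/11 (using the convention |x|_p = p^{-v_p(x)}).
|8670/11|_17 = 1/289

Step 1 — compute v_17(x) by factoring powers of 17 out of the numerator and denominator: v_17(8670/11) = 2. Step 2 — apply |x|_p = p^{-v_p(x)} = 17^{-2} = 1/289.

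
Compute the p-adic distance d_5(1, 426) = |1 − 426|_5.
d_5(1, 426) = 1/25

Step 1 — x − y = 1 − 426 = -425. Step 2 — v_5(-425) = 2 (factor: -425 = −(5^2 · 17); the sign does not affect v_p). Step 3 — |x − y|_5 = 5^{-2} = 1/25.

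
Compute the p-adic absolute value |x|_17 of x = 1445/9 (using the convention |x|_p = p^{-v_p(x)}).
|1445/9|_17 = 1/289

Step 1 — compute v_17(x) by factoring powers of 17 out of the numerator and denominator: v_17(1445/9) = 2. Step 2 — apply |x|_p = p^{-v_p(x)} = 17^{-2} = 1/289.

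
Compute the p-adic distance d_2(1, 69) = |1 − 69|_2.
d_2(1, 69) = 1/4

Step 1 — x − y = 1 − 69 = -68. Step 2 — v_2(-68) = 2 (factor: -68 = −(2^2 · 17); the sign does not affect v_p). Step 3 — |x − y|_2 = 2^{-2} = 1/4.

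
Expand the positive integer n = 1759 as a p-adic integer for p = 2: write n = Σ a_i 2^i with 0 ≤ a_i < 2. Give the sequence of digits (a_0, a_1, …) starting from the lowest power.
(a_0, a_1, …) = (1, 1, 1, 1, 1, 0, 1, 1, 0, 1, 1)

Repeated division by 2 gives the digits low-to-high: 1759 = 1 + 1·2^1 + 1·2^2 + 1·2^3 + 1·2^4 + 1·2^6 + 1·2^7 + 1·2^9 + 1·2^10. Digit sequence: (1, 1, 1, 1, 1, 0, 1, 1, 0, 1, 1).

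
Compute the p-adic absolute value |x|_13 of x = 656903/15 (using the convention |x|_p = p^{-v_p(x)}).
|656903/15|_13 = 1/28561

Step 1 — compute v_13(x) by factoring powers of 13 out of the numerator and denominator: v_13(656903/15) = 4. Step 2 — apply |x|_p = p^{-v_p(x)} = 13^{-4} = 1/28561.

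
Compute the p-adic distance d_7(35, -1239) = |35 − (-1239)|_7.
d_7(35, -1239) = 1/49

Step 1 — x − y = 35 − (-1239) = 1274. Step 2 — v_7(1274) = 2 (factor: 1274 = (7^2 · 26); the sign does not affect v_p). Step 3 — |x − y|_7 = 7^{-2} = 1/49.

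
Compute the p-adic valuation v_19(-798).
v_19(-798) = 1

v_19(n) is the largest exponent k such that 19^k divides n. Factor out: -798 = -19^1 · 42. (Sign doesn't affect v_p.) So v_19(-798) = 1.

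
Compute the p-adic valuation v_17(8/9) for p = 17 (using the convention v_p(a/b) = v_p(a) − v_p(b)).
v_17(8/9) = 0

Factor powers of 17 from the numerator and denominator of the reduced fraction: 8 = 17^0 · 8 and 9 = 17^0 · 9. Apply v_p(a/b) = v_p(a) − v_p(b): v_17(8/9) = 0 − 0 = 0.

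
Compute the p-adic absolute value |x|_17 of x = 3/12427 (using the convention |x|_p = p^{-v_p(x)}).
|3/12427|_17 = 289

Step 1 — compute v_17(x) by factoring powers of 17 out of the numerator and denominator: v_17(3/12427) = -2. Step 2 — apply |x|_p = p^{-v_p(x)} = 17^{2} = 289.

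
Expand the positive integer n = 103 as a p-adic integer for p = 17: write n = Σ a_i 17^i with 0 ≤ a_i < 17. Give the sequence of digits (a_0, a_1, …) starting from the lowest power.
(a_0, a_1, …) = (1, 6)

Repeated division by 17 gives the digits low-to-high: 103 = 1 + 6·17^1. Digit sequence: (1, 6).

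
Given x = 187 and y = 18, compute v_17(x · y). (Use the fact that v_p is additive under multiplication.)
v_17(3366) = 1

v_p(x) = 1 (factor: 187 = 17^1 · 11); v_p(y) = 0 (factor: 18 = 17^0 · 18). Additivity: v_p(xy) = v_p(x) + v_p(y) = 1 + 0 = 1. (Direct check: xy = 3366 = 17^1 · (198).)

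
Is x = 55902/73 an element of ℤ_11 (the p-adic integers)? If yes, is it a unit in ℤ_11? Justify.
x ∈ ℤ_11 but not a unit; v_11(x) = 3 > 0

ℤ_11 = {x ∈ ℚ_11 : v_11(x) ≥ 0} and ℤ_11^× = {x ∈ ℤ_11 : v_11(x) = 0}. Here v_11(55902/73) = v_11(num) − v_11(den) = 3; compare against these criteria.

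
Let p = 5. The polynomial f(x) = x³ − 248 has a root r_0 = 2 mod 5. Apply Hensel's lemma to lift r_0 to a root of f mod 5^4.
r_3 = 447 (mod 625)

Hensel: r_{i+1} = r_i − f(r_i)/f′(r_i) mod 5^{i+2}, where f′(x) = 3x². Iterate:
  r_0 = 2 (mod 5)
  r_1 = 22 (mod 25)
  r_2 = 72 (mod 125)
  r_3 = 447 (mod 625)
Final: r = 447 with f(r) ≡ 0 mod 5^4.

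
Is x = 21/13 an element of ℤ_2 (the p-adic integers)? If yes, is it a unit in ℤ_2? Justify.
x ∈ ℤ_2^× (unit); v_2(x) = 0

ℤ_2 = {x ∈ ℚ_2 : v_2(x) ≥ 0} and ℤ_2^× = {x ∈ ℤ_2 : v_2(x) = 0}. Here v_2(21/13) = v_2(num) − v_2(den) = 0; compare against these criteria.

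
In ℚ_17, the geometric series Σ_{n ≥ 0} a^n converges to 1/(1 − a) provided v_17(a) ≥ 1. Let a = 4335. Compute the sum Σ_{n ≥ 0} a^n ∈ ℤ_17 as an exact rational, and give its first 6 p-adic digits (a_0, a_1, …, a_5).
Σ a^n = 1/(1 − a) = -1/4334;  first 6 digits = (1, 0, 15, 0, 4, 13)

v_17(a) = 2 ≥ 1, so the series converges in ℤ_17 to 1/(1 − a) = 1/(1 − 4335) = -1/4334. Expand this rational in ℤ_17: compute digits iteratively via d_i = x_i mod 17, x_{i+1} = (x_i − d_i)/17. The first 6 digits are (1, 0, 15, 0, 4, 13).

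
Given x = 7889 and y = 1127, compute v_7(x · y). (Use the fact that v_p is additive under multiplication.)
v_7(8890903) = 5

v_p(x) = 3 (factor: 7889 = 7^3 · 23); v_p(y) = 2 (factor: 1127 = 7^2 · 23). Additivity: v_p(xy) = v_p(x) + v_p(y) = 3 + 2 = 5. (Direct check: xy = 8890903 = 7^5 · (529).)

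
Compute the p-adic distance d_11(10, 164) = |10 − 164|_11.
d_11(10, 164) = 1/11

Step 1 — x − y = 10 − 164 = -154. Step 2 — v_11(-154) = 1 (factor: -154 = −(11^1 · 14); the sign does not affect v_p). Step 3 — |x − y|_11 = 11^{-1} = 1/11.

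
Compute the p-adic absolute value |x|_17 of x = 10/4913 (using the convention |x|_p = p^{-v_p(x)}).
|10/4913|_17 = 4913

Step 1 — compute v_17(x) by factoring powers of 17 out of the numerator and denominator: v_17(10/4913) = -3. Step 2 — apply |x|_p = p^{-v_p(x)} = 17^{3} = 4913.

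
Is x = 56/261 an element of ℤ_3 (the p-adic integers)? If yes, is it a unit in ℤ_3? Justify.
x ∉ ℤ_3 (v_3(x) = -2 < 0)

ℤ_3 = {x ∈ ℚ_3 : v_3(x) ≥ 0} and ℤ_3^× = {x ∈ ℤ_3 : v_3(x) = 0}. Here v_3(56/261) = v_3(num) − v_3(den) = -2; compare against these criteria.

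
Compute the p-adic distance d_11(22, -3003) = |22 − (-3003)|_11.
d_11(22, -3003) = 1/121

Step 1 — x − y = 22 − (-3003) = 3025. Step 2 — v_11(3025) = 2 (factor: 3025 = (11^2 · 25); the sign does not affect v_p). Step 3 — |x − y|_11 = 11^{-2} = 1/121.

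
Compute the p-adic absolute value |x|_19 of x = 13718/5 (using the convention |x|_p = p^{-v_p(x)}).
|13718/5|_19 = 1/6859

Step 1 — compute v_19(x) by factoring powers of 19 out of the numerator and denominator: v_19(13718/5) = 3. Step 2 — apply |x|_p = p^{-v_p(x)} = 19^{-3} = 1/6859.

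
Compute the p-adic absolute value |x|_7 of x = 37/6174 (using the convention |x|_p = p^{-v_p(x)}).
|37/6174|_7 = 343

Step 1 — compute v_7(x) by factoring powers of 7 out of the numerator and denominator: v_7(37/6174) = -3. Step 2 — apply |x|_p = p^{-v_p(x)} = 7^{3} = 343.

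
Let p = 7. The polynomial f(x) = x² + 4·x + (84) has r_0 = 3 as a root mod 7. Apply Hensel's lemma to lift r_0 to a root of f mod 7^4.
r_3 = 1585 (mod 2401)

Hensel: r_{i+1} = r_i − f(r_i)·(f′(r_i))^{-1} mod 7^{i+2}, f′(x) = 2x + 4. Iterate:
  r_0 = 3 (mod 7)
  r_1 = 17 (mod 49)
  r_2 = 213 (mod 343)
  r_3 = 1585 (mod 2401)
Final: r = 1585 satisfies f(r) ≡ 0 mod 7^4.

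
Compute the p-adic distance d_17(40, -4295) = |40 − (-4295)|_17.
d_17(40, -4295) = 1/289

Step 1 — x − y = 40 − (-4295) = 4335. Step 2 — v_17(4335) = 2 (factor: 4335 = (17^2 · 15); the sign does not affect v_p). Step 3 — |x − y|_17 = 17^{-2} = 1/289.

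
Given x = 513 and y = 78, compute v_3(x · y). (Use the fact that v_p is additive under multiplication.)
v_3(40014) = 4

v_p(x) = 3 (factor: 513 = 3^3 · 19); v_p(y) = 1 (factor: 78 = 3^1 · 26). Additivity: v_p(xy) = v_p(x) + v_p(y) = 3 + 1 = 4. (Direct check: xy = 40014 = 3^4 · (494).)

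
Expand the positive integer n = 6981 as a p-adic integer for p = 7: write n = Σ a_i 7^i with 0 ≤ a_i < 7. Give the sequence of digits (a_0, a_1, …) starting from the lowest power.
(a_0, a_1, …) = (2, 3, 2, 6, 2)

Repeated division by 7 gives the digits low-to-high: 6981 = 2 + 3·7^1 + 2·7^2 + 6·7^3 + 2·7^4. Digit sequence: (2, 3, 2, 6, 2).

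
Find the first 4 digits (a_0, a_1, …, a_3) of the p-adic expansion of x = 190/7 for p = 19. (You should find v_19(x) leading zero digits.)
(a_0, …, a_3) = (0, 15, 2, 8)

v_19(190/7) = 1, so a_0 = ... = a_0 = 0. Factor out: x = 19^1 · u with u = 10/7 a unit in ℤ_19. Expand u iteratively via a_{v+i} = u_i mod 19, u_{i+1} = (u_i − a_{v+i})/19:
  u_0 = 10/7;  a_1 = 15;  u_1 = (u_0 − 15)/19 = -5/7
  u_1 = -5/7;  a_2 = 2;  u_2 = (u_1 − 2)/19 = -1/7
  u_2 = -1/7;  a_3 = 8;  u_3 = (u_2 − 8)/19 = -3/7
Digits: (0, 15, 2, 8).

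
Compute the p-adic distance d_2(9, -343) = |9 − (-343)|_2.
d_2(9, -343) = 1/32

Step 1 — x − y = 9 − (-343) = 352. Step 2 — v_2(352) = 5 (factor: 352 = (2^5 · 11); the sign does not affect v_p). Step 3 — |x − y|_2 = 2^{-5} = 1/32.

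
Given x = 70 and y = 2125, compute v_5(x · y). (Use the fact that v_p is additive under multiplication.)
v_5(148750) = 4

v_p(x) = 1 (factor: 70 = 5^1 · 14); v_p(y) = 3 (factor: 2125 = 5^3 · 17). Additivity: v_p(xy) = v_p(x) + v_p(y) = 1 + 3 = 4. (Direct check: xy = 148750 = 5^4 · (238).)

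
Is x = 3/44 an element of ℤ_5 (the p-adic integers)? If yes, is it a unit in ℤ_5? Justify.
x ∈ ℤ_5^× (unit); v_5(x) = 0

ℤ_5 = {x ∈ ℚ_5 : v_5(x) ≥ 0} and ℤ_5^× = {x ∈ ℤ_5 : v_5(x) = 0}. Here v_5(3/44) = v_5(num) − v_5(den) = 0; compare against these criteria.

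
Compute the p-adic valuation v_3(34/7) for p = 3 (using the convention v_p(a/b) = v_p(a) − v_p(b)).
v_3(34/7) = 0

Factor powers of 3 from the numerator and denominator of the reduced fraction: 34 = 3^0 · 34 and 7 = 3^0 · 7. Apply v_p(a/b) = v_p(a) − v_p(b): v_3(34/7) = 0 − 0 = 0.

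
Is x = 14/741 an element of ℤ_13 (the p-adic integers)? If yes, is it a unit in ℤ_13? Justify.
x ∉ ℤ_13 (v_13(x) = -1 < 0)

ℤ_13 = {x ∈ ℚ_13 : v_13(x) ≥ 0} and ℤ_13^× = {x ∈ ℤ_13 : v_13(x) = 0}. Here v_13(14/741) = v_13(num) − v_13(den) = -1; compare against these criteria.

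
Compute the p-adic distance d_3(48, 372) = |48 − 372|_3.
d_3(48, 372) = 1/81

Step 1 — x − y = 48 − 372 = -324. Step 2 — v_3(-324) = 4 (factor: -324 = −(3^4 · 4); the sign does not affect v_p). Step 3 — |x − y|_3 = 3^{-4} = 1/81.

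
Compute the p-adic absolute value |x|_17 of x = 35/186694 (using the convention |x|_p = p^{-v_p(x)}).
|35/186694|_17 = 4913

Step 1 — compute v_17(x) by factoring powers of 17 out of the numerator and denominator: v_17(35/186694) = -3. Step 2 — apply |x|_p = p^{-v_p(x)} = 17^{3} = 4913.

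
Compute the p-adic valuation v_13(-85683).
v_13(-85683) = 4

v_13(n) is the largest exponent k such that 13^k divides n. Factor out: -85683 = -13^4 · 3. (Sign doesn't affect v_p.) So v_13(-85683) = 4.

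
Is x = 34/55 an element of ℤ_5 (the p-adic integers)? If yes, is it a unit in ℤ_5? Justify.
x ∉ ℤ_5 (v_5(x) = -1 < 0)

ℤ_5 = {x ∈ ℚ_5 : v_5(x) ≥ 0} and ℤ_5^× = {x ∈ ℤ_5 : v_5(x) = 0}. Here v_5(34/55) = v_5(num) − v_5(den) = -1; compare against these criteria.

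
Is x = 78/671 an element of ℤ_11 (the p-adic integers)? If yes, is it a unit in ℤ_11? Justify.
x ∉ ℤ_11 (v_11(x) = -1 < 0)

ℤ_11 = {x ∈ ℚ_11 : v_11(x) ≥ 0} and ℤ_11^× = {x ∈ ℤ_11 : v_11(x) = 0}. Here v_11(78/671) = v_11(num) − v_11(den) = -1; compare against these criteria.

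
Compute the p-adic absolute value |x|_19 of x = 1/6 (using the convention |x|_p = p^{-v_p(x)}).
|1/6|_19 = 1

Step 1 — compute v_19(x) by factoring powers of 19 out of the numerator and denominator: v_19(1/6) = 0. Step 2 — apply |x|_p = p^{-v_p(x)} = 19^{0} = 1.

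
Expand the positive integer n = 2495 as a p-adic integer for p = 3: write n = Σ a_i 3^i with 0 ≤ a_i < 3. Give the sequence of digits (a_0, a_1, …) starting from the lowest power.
(a_0, a_1, …) = (2, 0, 1, 2, 0, 1, 0, 1)

Repeated division by 3 gives the digits low-to-high: 2495 = 2 + 1·3^2 + 2·3^3 + 1·3^5 + 1·3^7. Digit sequence: (2, 0, 1, 2, 0, 1, 0, 1).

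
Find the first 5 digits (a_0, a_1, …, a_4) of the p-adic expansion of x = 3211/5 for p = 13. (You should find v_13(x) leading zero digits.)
(a_0, …, a_4) = (0, 0, 9, 10, 7)

v_13(3211/5) = 2, so a_0 = ... = a_1 = 0. Factor out: x = 13^2 · u with u = 19/5 a unit in ℤ_13. Expand u iteratively via a_{v+i} = u_i mod 13, u_{i+1} = (u_i − a_{v+i})/13:
  u_0 = 19/5;  a_2 = 9;  u_1 = (u_0 − 9)/13 = -2/5
  u_1 = -2/5;  a_3 = 10;  u_2 = (u_1 − 10)/13 = -4/5
  u_2 = -4/5;  a_4 = 7;  u_3 = (u_2 − 7)/13 = -3/5
Digits: (0, 0, 9, 10, 7).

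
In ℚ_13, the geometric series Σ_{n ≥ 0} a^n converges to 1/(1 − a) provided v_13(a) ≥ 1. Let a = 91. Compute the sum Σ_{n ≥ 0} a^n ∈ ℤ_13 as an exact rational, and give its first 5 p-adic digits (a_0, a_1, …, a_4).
Σ a^n = 1/(1 − a) = -1/90;  first 5 digits = (1, 7, 10, 8, 9)

v_13(a) = 1 ≥ 1, so the series converges in ℤ_13 to 1/(1 − a) = 1/(1 − 91) = -1/90. Expand this rational in ℤ_13: compute digits iteratively via d_i = x_i mod 13, x_{i+1} = (x_i − d_i)/13. The first 5 digits are (1, 7, 10, 8, 9).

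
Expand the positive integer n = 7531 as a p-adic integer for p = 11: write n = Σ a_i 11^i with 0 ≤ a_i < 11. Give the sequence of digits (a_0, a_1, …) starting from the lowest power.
(a_0, a_1, …) = (7, 2, 7, 5)

Repeated division by 11 gives the digits low-to-high: 7531 = 7 + 2·11^1 + 7·11^2 + 5·11^3. Digit sequence: (7, 2, 7, 5).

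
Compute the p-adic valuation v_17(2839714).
v_17(2839714) = 5

v_17(n) is the largest exponent k such that 17^k divides n. Factor out: 2839714 = 17^5 · 2. (Sign doesn't affect v_p.) So v_17(2839714) = 5.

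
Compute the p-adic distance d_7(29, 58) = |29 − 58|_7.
d_7(29, 58) = 1

Step 1 — x − y = 29 − 58 = -29. Step 2 — v_7(-29) = 0 (factor: -29 = −(7^0 · 29); the sign does not affect v_p). Step 3 — |x − y|_7 = 7^{0} = 1.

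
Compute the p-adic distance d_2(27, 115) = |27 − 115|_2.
d_2(27, 115) = 1/8

Step 1 — x − y = 27 − 115 = -88. Step 2 — v_2(-88) = 3 (factor: -88 = −(2^3 · 11); the sign does not affect v_p). Step 3 — |x − y|_2 = 2^{-3} = 1/8.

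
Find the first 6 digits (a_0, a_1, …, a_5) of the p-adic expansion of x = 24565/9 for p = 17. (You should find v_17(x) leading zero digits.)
(a_0, …, a_5) = (0, 0, 0, 10, 7, 9)

v_17(24565/9) = 3, so a_0 = ... = a_2 = 0. Factor out: x = 17^3 · u with u = 5/9 a unit in ℤ_17. Expand u iteratively via a_{v+i} = u_i mod 17, u_{i+1} = (u_i − a_{v+i})/17:
  u_0 = 5/9;  a_3 = 10;  u_1 = (u_0 − 10)/17 = -5/9
  u_1 = -5/9;  a_4 = 7;  u_2 = (u_1 − 7)/17 = -4/9
  u_2 = -4/9;  a_5 = 9;  u_3 = (u_2 − 9)/17 = -5/9
Digits: (0, 0, 0, 10, 7, 9).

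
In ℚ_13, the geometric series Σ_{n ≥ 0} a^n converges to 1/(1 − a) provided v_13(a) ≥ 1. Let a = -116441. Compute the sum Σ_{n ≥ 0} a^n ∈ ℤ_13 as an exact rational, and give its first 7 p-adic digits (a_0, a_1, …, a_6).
Σ a^n = 1/(1 − a) = 1/116442;  first 7 digits = (1, 0, 0, 12, 8, 12, 0)

v_13(a) = 3 ≥ 1, so the series converges in ℤ_13 to 1/(1 − a) = 1/(1 − (-116441)) = 1/116442. Expand this rational in ℤ_13: compute digits iteratively via d_i = x_i mod 13, x_{i+1} = (x_i − d_i)/13. The first 7 digits are (1, 0, 0, 12, 8, 12, 0).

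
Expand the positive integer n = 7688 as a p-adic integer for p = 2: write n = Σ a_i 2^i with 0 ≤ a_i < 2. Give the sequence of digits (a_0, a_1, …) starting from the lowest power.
(a_0, a_1, …) = (0, 0, 0, 1, 0, 0, 0, 0, 0, 1, 1, 1, 1)

Repeated division by 2 gives the digits low-to-high: 7688 = 1·2^3 + 1·2^9 + 1·2^10 + 1·2^11 + 1·2^12. Digit sequence: (0, 0, 0, 1, 0, 0, 0, 0, 0, 1, 1, 1, 1).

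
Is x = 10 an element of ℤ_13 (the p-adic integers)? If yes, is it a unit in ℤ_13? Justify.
x ∈ ℤ_13^× (unit); v_13(x) = 0

ℤ_13 = {x ∈ ℚ_13 : v_13(x) ≥ 0} and ℤ_13^× = {x ∈ ℤ_13 : v_13(x) = 0}. Here v_13(10) = v_13(num) − v_13(den) = 0; compare against these criteria.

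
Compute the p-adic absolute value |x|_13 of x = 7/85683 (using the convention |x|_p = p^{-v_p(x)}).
|7/85683|_13 = 28561

Step 1 — compute v_13(x) by factoring powers of 13 out of the numerator and denominator: v_13(7/85683) = -4. Step 2 — apply |x|_p = p^{-v_p(x)} = 13^{4} = 28561.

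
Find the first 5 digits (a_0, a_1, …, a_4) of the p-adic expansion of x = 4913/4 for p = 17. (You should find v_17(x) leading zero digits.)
(a_0, …, a_4) = (0, 0, 0, 13, 12)

v_17(4913/4) = 3, so a_0 = ... = a_2 = 0. Factor out: x = 17^3 · u with u = 1/4 a unit in ℤ_17. Expand u iteratively via a_{v+i} = u_i mod 17, u_{i+1} = (u_i − a_{v+i})/17:
  u_0 = 1/4;  a_3 = 13;  u_1 = (u_0 − 13)/17 = -3/4
  u_1 = -3/4;  a_4 = 12;  u_2 = (u_1 − 12)/17 = -3/4
Digits: (0, 0, 0, 13, 12).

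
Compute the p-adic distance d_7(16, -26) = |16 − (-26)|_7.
d_7(16, -26) = 1/7

Step 1 — x − y = 16 − (-26) = 42. Step 2 — v_7(42) = 1 (factor: 42 = (7^1 · 6); the sign does not affect v_p). Step 3 — |x − y|_7 = 7^{-1} = 1/7.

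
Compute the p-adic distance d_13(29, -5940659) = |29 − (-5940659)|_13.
d_13(29, -5940659) = 1/371293

Step 1 — x − y = 29 − (-5940659) = 5940688. Step 2 — v_13(5940688) = 5 (factor: 5940688 = (13^5 · 16); the sign does not affect v_p). Step 3 — |x − y|_13 = 13^{-5} = 1/371293.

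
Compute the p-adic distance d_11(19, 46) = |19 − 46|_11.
d_11(19, 46) = 1

Step 1 — x − y = 19 − 46 = -27. Step 2 — v_11(-27) = 0 (factor: -27 = −(11^0 · 27); the sign does not affect v_p). Step 3 — |x − y|_11 = 11^{0} = 1.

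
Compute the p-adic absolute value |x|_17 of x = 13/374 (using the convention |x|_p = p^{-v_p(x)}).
|13/374|_17 = 17

Step 1 — compute v_17(x) by factoring powers of 17 out of the numerator and denominator: v_17(13/374) = -1. Step 2 — apply |x|_p = p^{-v_p(x)} = 17^{1} = 17.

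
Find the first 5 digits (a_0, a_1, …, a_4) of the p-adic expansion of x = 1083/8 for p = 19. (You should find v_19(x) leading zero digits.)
(a_0, …, a_4) = (0, 0, 17, 11, 16)

v_19(1083/8) = 2, so a_0 = ... = a_1 = 0. Factor out: x = 19^2 · u with u = 3/8 a unit in ℤ_19. Expand u iteratively via a_{v+i} = u_i mod 19, u_{i+1} = (u_i − a_{v+i})/19:
  u_0 = 3/8;  a_2 = 17;  u_1 = (u_0 − 17)/19 = -7/8
  u_1 = -7/8;  a_3 = 11;  u_2 = (u_1 − 11)/19 = -5/8
  u_2 = -5/8;  a_4 = 16;  u_3 = (u_2 − 16)/19 = -7/8
Digits: (0, 0, 17, 11, 16).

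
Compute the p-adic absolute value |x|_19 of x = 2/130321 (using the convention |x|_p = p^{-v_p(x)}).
|2/130321|_19 = 130321

Step 1 — compute v_19(x) by factoring powers of 19 out of the numerator and denominator: v_19(2/130321) = -4. Step 2 — apply |x|_p = p^{-v_p(x)} = 19^{4} = 130321.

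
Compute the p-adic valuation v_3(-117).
v_3(-117) = 2

v_3(n) is the largest exponent k such that 3^k divides n. Factor out: -117 = -3^2 · 13. (Sign doesn't affect v_p.) So v_3(-117) = 2.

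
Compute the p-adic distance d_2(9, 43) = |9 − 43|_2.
d_2(9, 43) = 1/2

Step 1 — x − y = 9 − 43 = -34. Step 2 — v_2(-34) = 1 (factor: -34 = −(2^1 · 17); the sign does not affect v_p). Step 3 — |x − y|_2 = 2^{-1} = 1/2.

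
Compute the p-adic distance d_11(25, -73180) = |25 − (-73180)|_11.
d_11(25, -73180) = 1/14641

Step 1 — x − y = 25 − (-73180) = 73205. Step 2 — v_11(73205) = 4 (factor: 73205 = (11^4 · 5); the sign does not affect v_p). Step 3 — |x − y|_11 = 11^{-4} = 1/14641.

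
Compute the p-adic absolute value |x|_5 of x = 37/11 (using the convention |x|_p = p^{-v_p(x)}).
|37/11|_5 = 1

Step 1 — compute v_5(x) by factoring powers of 5 out of the numerator and denominator: v_5(37/11) = 0. Step 2 — apply |x|_p = p^{-v_p(x)} = 5^{0} = 1.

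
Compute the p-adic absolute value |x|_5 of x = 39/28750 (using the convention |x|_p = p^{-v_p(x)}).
|39/28750|_5 = 625

Step 1 — compute v_5(x) by factoring powers of 5 out of the numerator and denominator: v_5(39/28750) = -4. Step 2 — apply |x|_p = p^{-v_p(x)} = 5^{4} = 625.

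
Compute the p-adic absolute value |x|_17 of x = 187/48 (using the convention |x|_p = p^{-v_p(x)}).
|187/48|_17 = 1/17

Step 1 — compute v_17(x) by factoring powers of 17 out of the numerator and denominator: v_17(187/48) = 1. Step 2 — apply |x|_p = p^{-v_p(x)} = 17^{-1} = 1/17.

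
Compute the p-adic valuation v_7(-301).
v_7(-301) = 1

v_7(n) is the largest exponent k such that 7^k divides n. Factor out: -301 = -7^1 · 43. (Sign doesn't affect v_p.) So v_7(-301) = 1.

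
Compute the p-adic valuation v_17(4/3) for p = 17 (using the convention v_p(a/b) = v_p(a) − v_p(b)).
v_17(4/3) = 0

Factor powers of 17 from the numerator and denominator of the reduced fraction: 4 = 17^0 · 4 and 3 = 17^0 · 3. Apply v_p(a/b) = v_p(a) − v_p(b): v_17(4/3) = 0 − 0 = 0.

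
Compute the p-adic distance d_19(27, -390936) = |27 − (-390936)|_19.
d_19(27, -390936) = 1/130321

Step 1 — x − y = 27 − (-390936) = 390963. Step 2 — v_19(390963) = 4 (factor: 390963 = (19^4 · 3); the sign does not affect v_p). Step 3 — |x − y|_19 = 19^{-4} = 1/130321.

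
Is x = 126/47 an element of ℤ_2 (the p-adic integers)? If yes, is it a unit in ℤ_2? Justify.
x ∈ ℤ_2 but not a unit; v_2(x) = 1 > 0

ℤ_2 = {x ∈ ℚ_2 : v_2(x) ≥ 0} and ℤ_2^× = {x ∈ ℤ_2 : v_2(x) = 0}. Here v_2(126/47) = v_2(num) − v_2(den) = 1; compare against these criteria.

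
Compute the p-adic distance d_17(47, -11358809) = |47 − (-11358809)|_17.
d_17(47, -11358809) = 1/1419857

Step 1 — x − y = 47 − (-11358809) = 11358856. Step 2 — v_17(11358856) = 5 (factor: 11358856 = (17^5 · 8); the sign does not affect v_p). Step 3 — |x − y|_17 = 17^{-5} = 1/1419857.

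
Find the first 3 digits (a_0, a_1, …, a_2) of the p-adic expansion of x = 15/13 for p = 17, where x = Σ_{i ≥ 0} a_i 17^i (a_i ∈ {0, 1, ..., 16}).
(a_0, …, a_2) = (9, 10, 2)

v_17(15/13) = 0 (numerator and denominator both coprime to 17), so x ∈ ℤ_17^×. Compute digits iteratively via a_i = x_i mod 17, x_{i+1} = (x_i − a_i)/17, with x_0 = x:
  x_0 = 15/13;  a_0 = 9;  x_1 = (x_0 − 9)/17 = -6/13
  x_1 = -6/13;  a_1 = 10;  x_2 = (x_1 − 10)/17 = -8/13
  x_2 = -8/13;  a_2 = 2;  x_3 = (x_2 − 2)/17 = -2/13
Digits: (9, 10, 2).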